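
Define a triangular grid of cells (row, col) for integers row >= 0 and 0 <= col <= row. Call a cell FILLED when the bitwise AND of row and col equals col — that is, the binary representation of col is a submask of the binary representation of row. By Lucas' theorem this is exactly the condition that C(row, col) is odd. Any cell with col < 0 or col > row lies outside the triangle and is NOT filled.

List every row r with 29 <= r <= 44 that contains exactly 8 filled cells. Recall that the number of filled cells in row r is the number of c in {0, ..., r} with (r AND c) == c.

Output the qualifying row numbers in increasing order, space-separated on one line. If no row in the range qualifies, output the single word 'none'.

Row r has 2^popcount(r) filled cells, so we need popcount(r) = log2(8) = 3.
Scan r = 29..44 and keep those with exactly 3 one-bits:
r=29=11101 popcount=4 -> skip
r=30=11110 popcount=4 -> skip
r=31=11111 popcount=5 -> skip
r=32=100000 popcount=1 -> skip
r=33=100001 popcount=2 -> skip
r=34=100010 popcount=2 -> skip
r=35=100011 popcount=3 -> KEEP
r=36=100100 popcount=2 -> skip
r=37=100101 popcount=3 -> KEEP
r=38=100110 popcount=3 -> KEEP
r=39=100111 popcount=4 -> skip
r=40=101000 popcount=2 -> skip
r=41=101001 popcount=3 -> KEEP
r=42=101010 popcount=3 -> KEEP
r=43=101011 popcount=4 -> skip
r=44=101100 popcount=3 -> KEEP
Kept rows: 35 37 38 41 42 44

Answer: 35 37 38 41 42 44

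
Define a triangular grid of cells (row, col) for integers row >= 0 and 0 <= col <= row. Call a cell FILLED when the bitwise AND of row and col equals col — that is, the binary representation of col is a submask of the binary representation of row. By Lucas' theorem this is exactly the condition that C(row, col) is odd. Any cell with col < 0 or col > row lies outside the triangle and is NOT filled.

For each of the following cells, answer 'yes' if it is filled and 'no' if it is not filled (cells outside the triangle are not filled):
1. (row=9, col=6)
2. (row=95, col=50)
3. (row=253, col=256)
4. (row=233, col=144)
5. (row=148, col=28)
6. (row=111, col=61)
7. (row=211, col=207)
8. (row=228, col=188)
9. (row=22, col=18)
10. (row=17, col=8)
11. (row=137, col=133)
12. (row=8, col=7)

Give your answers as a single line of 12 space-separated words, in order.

(9,6): row=0b1001, col=0b110, row AND col = 0b0 = 0; 0 != 6 -> empty
(95,50): row=0b1011111, col=0b110010, row AND col = 0b10010 = 18; 18 != 50 -> empty
(253,256): col outside [0, 253] -> not filled
(233,144): row=0b11101001, col=0b10010000, row AND col = 0b10000000 = 128; 128 != 144 -> empty
(148,28): row=0b10010100, col=0b11100, row AND col = 0b10100 = 20; 20 != 28 -> empty
(111,61): row=0b1101111, col=0b111101, row AND col = 0b101101 = 45; 45 != 61 -> empty
(211,207): row=0b11010011, col=0b11001111, row AND col = 0b11000011 = 195; 195 != 207 -> empty
(228,188): row=0b11100100, col=0b10111100, row AND col = 0b10100100 = 164; 164 != 188 -> empty
(22,18): row=0b10110, col=0b10010, row AND col = 0b10010 = 18; 18 == 18 -> filled
(17,8): row=0b10001, col=0b1000, row AND col = 0b0 = 0; 0 != 8 -> empty
(137,133): row=0b10001001, col=0b10000101, row AND col = 0b10000001 = 129; 129 != 133 -> empty
(8,7): row=0b1000, col=0b111, row AND col = 0b0 = 0; 0 != 7 -> empty

Answer: no no no no no no no no yes no no no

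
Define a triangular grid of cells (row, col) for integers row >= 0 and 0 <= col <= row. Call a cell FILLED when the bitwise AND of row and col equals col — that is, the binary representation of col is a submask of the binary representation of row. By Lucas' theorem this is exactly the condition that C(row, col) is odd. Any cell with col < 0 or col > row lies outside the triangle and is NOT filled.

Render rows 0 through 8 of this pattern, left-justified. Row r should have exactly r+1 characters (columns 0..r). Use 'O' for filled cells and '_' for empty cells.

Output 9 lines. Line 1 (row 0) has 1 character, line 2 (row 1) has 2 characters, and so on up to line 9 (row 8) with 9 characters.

Answer: O
OO
O_O
OOOO
O___O
OO__OO
O_O_O_O
OOOOOOOO
O_______O

Derivation:
r0=0: O
r1=1: OO
r2=10: O_O
r3=11: OOOO
r4=100: O___O
r5=101: OO__OO
r6=110: O_O_O_O
r7=111: OOOOOOOO
r8=1000: O_______O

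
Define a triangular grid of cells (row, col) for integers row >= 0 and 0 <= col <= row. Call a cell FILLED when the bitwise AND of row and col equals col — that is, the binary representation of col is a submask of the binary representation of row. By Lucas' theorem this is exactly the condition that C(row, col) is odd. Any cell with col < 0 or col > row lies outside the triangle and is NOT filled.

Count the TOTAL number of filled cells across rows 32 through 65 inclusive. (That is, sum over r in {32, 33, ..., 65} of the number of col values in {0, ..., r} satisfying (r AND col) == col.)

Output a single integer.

Answer: 492

Derivation:
r32=100000 pc1: +2 =2
r33=100001 pc2: +4 =6
r34=100010 pc2: +4 =10
r35=100011 pc3: +8 =18
r36=100100 pc2: +4 =22
r37=100101 pc3: +8 =30
r38=100110 pc3: +8 =38
r39=100111 pc4: +16 =54
r40=101000 pc2: +4 =58
r41=101001 pc3: +8 =66
r42=101010 pc3: +8 =74
r43=101011 pc4: +16 =90
r44=101100 pc3: +8 =98
r45=101101 pc4: +16 =114
r46=101110 pc4: +16 =130
r47=101111 pc5: +32 =162
r48=110000 pc2: +4 =166
r49=110001 pc3: +8 =174
r50=110010 pc3: +8 =182
r51=110011 pc4: +16 =198
r52=110100 pc3: +8 =206
r53=110101 pc4: +16 =222
r54=110110 pc4: +16 =238
r55=110111 pc5: +32 =270
r56=111000 pc3: +8 =278
r57=111001 pc4: +16 =294
r58=111010 pc4: +16 =310
r59=111011 pc5: +32 =342
r60=111100 pc4: +16 =358
r61=111101 pc5: +32 =390
r62=111110 pc5: +32 =422
r63=111111 pc6: +64 =486
r64=1000000 pc1: +2 =488
r65=1000001 pc2: +4 =492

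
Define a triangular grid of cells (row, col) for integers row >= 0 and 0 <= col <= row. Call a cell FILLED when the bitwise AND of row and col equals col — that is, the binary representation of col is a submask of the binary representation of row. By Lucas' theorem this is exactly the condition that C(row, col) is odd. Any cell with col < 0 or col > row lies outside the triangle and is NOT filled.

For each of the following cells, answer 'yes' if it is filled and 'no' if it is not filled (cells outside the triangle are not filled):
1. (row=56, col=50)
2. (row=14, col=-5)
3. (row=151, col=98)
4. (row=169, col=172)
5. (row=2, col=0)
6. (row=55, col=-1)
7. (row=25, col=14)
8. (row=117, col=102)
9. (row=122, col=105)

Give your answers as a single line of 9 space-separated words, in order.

(56,50): row=0b111000, col=0b110010, row AND col = 0b110000 = 48; 48 != 50 -> empty
(14,-5): col outside [0, 14] -> not filled
(151,98): row=0b10010111, col=0b1100010, row AND col = 0b10 = 2; 2 != 98 -> empty
(169,172): col outside [0, 169] -> not filled
(2,0): row=0b10, col=0b0, row AND col = 0b0 = 0; 0 == 0 -> filled
(55,-1): col outside [0, 55] -> not filled
(25,14): row=0b11001, col=0b1110, row AND col = 0b1000 = 8; 8 != 14 -> empty
(117,102): row=0b1110101, col=0b1100110, row AND col = 0b1100100 = 100; 100 != 102 -> empty
(122,105): row=0b1111010, col=0b1101001, row AND col = 0b1101000 = 104; 104 != 105 -> empty

Answer: no no no no yes no no no no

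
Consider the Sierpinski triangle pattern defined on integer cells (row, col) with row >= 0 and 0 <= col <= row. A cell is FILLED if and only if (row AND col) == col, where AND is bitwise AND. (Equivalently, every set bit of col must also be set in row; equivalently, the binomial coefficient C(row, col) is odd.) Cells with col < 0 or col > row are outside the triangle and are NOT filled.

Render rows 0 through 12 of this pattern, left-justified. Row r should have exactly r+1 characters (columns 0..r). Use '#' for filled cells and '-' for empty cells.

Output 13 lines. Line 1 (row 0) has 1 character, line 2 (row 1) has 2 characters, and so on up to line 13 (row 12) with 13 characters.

r0=0: #
r1=1: ##
r2=10: #-#
r3=11: ####
r4=100: #---#
r5=101: ##--##
r6=110: #-#-#-#
r7=111: ########
r8=1000: #-------#
r9=1001: ##------##
r10=1010: #-#-----#-#
r11=1011: ####----####
r12=1100: #---#---#---#

Answer: #
##
#-#
####
#---#
##--##
#-#-#-#
########
#-------#
##------##
#-#-----#-#
####----####
#---#---#---#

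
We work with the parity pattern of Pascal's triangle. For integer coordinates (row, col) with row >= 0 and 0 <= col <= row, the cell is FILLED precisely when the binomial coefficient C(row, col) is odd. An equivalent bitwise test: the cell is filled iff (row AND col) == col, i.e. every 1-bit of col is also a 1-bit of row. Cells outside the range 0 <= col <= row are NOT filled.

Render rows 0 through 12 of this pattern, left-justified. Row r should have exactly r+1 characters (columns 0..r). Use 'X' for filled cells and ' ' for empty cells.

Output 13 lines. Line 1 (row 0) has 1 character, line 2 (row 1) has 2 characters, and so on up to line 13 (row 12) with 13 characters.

r0=0: X
r1=1: XX
r2=10: X X
r3=11: XXXX
r4=100: X   X
r5=101: XX  XX
r6=110: X X X X
r7=111: XXXXXXXX
r8=1000: X       X
r9=1001: XX      XX
r10=1010: X X     X X
r11=1011: XXXX    XXXX
r12=1100: X   X   X   X

Answer: X
XX
X X
XXXX
X   X
XX  XX
X X X X
XXXXXXXX
X       X
XX      XX
X X     X X
XXXX    XXXX
X   X   X   X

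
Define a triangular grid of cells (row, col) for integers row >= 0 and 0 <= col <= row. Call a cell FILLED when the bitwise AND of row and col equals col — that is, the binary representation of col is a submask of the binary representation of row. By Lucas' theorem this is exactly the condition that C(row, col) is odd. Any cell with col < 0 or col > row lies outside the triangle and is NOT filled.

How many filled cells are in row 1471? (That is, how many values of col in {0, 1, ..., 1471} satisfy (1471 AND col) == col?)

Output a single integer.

1471 in binary = 10110111111
popcount(1471) = number of 1-bits in 10110111111 = 9
A col c satisfies (1471 AND c) == c iff every set bit of c is also set in 1471; each of the 9 set bits of 1471 can independently be on or off in c.
count = 2^9 = 512

Answer: 512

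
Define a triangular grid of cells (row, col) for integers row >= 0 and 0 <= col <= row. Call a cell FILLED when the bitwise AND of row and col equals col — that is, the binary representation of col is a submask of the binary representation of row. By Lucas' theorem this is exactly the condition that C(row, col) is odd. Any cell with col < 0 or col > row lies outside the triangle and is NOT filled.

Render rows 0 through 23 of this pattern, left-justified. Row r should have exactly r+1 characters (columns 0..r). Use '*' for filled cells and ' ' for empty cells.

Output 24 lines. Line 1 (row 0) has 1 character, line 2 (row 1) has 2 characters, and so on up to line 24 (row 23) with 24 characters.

Answer: *
**
* *
****
*   *
**  **
* * * *
********
*       *
**      **
* *     * *
****    ****
*   *   *   *
**  **  **  **
* * * * * * * *
****************
*               *
**              **
* *             * *
****            ****
*   *           *   *
**  **          **  **
* * * *         * * * *
********        ********

Derivation:
r0=0: *
r1=1: **
r2=10: * *
r3=11: ****
r4=100: *   *
r5=101: **  **
r6=110: * * * *
r7=111: ********
r8=1000: *       *
r9=1001: **      **
r10=1010: * *     * *
r11=1011: ****    ****
r12=1100: *   *   *   *
r13=1101: **  **  **  **
r14=1110: * * * * * * * *
r15=1111: ****************
r16=10000: *               *
r17=10001: **              **
r18=10010: * *             * *
r19=10011: ****            ****
r20=10100: *   *           *   *
r21=10101: **  **          **  **
r22=10110: * * * *         * * * *
r23=10111: ********        ********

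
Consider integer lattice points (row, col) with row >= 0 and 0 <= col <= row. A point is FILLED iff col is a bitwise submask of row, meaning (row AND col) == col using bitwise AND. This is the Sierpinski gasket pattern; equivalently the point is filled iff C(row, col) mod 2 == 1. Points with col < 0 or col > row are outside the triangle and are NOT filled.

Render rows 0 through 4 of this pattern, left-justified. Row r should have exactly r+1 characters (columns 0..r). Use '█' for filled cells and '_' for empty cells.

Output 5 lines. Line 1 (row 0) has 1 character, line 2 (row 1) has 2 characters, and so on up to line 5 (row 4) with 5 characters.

r0=0: █
r1=1: ██
r2=10: █_█
r3=11: ████
r4=100: █___█

Answer: █
██
█_█
████
█___█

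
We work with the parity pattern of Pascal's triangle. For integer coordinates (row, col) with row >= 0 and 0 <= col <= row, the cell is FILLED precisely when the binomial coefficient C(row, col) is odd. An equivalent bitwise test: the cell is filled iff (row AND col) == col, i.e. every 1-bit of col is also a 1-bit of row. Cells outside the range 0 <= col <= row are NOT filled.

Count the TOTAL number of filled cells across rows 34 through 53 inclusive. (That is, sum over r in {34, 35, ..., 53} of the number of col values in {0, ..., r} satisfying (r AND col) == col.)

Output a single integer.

Answer: 216

Derivation:
r34=100010 pc2: +4 =4
r35=100011 pc3: +8 =12
r36=100100 pc2: +4 =16
r37=100101 pc3: +8 =24
r38=100110 pc3: +8 =32
r39=100111 pc4: +16 =48
r40=101000 pc2: +4 =52
r41=101001 pc3: +8 =60
r42=101010 pc3: +8 =68
r43=101011 pc4: +16 =84
r44=101100 pc3: +8 =92
r45=101101 pc4: +16 =108
r46=101110 pc4: +16 =124
r47=101111 pc5: +32 =156
r48=110000 pc2: +4 =160
r49=110001 pc3: +8 =168
r50=110010 pc3: +8 =176
r51=110011 pc4: +16 =192
r52=110100 pc3: +8 =200
r53=110101 pc4: +16 =216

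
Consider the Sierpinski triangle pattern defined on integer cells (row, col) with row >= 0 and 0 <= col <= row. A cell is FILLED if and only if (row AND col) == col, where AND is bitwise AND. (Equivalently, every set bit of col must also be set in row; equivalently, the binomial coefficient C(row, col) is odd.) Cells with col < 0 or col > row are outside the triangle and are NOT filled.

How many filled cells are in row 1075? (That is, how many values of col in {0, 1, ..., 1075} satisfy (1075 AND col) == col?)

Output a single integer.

1075 in binary = 10000110011
popcount(1075) = number of 1-bits in 10000110011 = 5
A col c satisfies (1075 AND c) == c iff every set bit of c is also set in 1075; each of the 5 set bits of 1075 can independently be on or off in c.
count = 2^5 = 32

Answer: 32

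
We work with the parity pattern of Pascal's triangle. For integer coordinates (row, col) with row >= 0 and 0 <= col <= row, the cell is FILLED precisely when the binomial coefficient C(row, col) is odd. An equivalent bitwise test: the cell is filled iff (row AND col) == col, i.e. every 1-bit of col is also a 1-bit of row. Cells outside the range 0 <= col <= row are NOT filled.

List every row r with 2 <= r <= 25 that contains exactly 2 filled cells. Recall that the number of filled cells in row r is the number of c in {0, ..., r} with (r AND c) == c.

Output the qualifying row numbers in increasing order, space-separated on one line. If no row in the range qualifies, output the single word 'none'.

Row r has 2^popcount(r) filled cells, so we need popcount(r) = log2(2) = 1.
Scan r = 2..25 and keep those with exactly 1 one-bits:
r=2=10 popcount=1 -> KEEP
r=3=11 popcount=2 -> skip
r=4=100 popcount=1 -> KEEP
r=5=101 popcount=2 -> skip
r=6=110 popcount=2 -> skip
r=7=111 popcount=3 -> skip
r=8=1000 popcount=1 -> KEEP
r=9=1001 popcount=2 -> skip
r=10=1010 popcount=2 -> skip
r=11=1011 popcount=3 -> skip
r=12=1100 popcount=2 -> skip
r=13=1101 popcount=3 -> skip
r=14=1110 popcount=3 -> skip
r=15=1111 popcount=4 -> skip
r=16=10000 popcount=1 -> KEEP
r=17=10001 popcount=2 -> skip
r=18=10010 popcount=2 -> skip
r=19=10011 popcount=3 -> skip
r=20=10100 popcount=2 -> skip
r=21=10101 popcount=3 -> skip
r=22=10110 popcount=3 -> skip
r=23=10111 popcount=4 -> skip
r=24=11000 popcount=2 -> skip
r=25=11001 popcount=3 -> skip
Kept rows: 2 4 8 16

Answer: 2 4 8 16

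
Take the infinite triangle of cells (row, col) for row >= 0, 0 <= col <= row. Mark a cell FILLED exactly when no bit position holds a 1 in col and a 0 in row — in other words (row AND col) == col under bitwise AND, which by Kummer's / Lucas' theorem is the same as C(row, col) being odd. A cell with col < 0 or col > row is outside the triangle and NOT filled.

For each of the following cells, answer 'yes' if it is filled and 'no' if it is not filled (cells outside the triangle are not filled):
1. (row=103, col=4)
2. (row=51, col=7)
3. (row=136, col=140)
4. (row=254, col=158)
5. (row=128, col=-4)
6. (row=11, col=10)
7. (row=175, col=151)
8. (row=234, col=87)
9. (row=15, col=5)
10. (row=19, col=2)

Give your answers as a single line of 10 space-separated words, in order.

(103,4): row=0b1100111, col=0b100, row AND col = 0b100 = 4; 4 == 4 -> filled
(51,7): row=0b110011, col=0b111, row AND col = 0b11 = 3; 3 != 7 -> empty
(136,140): col outside [0, 136] -> not filled
(254,158): row=0b11111110, col=0b10011110, row AND col = 0b10011110 = 158; 158 == 158 -> filled
(128,-4): col outside [0, 128] -> not filled
(11,10): row=0b1011, col=0b1010, row AND col = 0b1010 = 10; 10 == 10 -> filled
(175,151): row=0b10101111, col=0b10010111, row AND col = 0b10000111 = 135; 135 != 151 -> empty
(234,87): row=0b11101010, col=0b1010111, row AND col = 0b1000010 = 66; 66 != 87 -> empty
(15,5): row=0b1111, col=0b101, row AND col = 0b101 = 5; 5 == 5 -> filled
(19,2): row=0b10011, col=0b10, row AND col = 0b10 = 2; 2 == 2 -> filled

Answer: yes no no yes no yes no no yes yes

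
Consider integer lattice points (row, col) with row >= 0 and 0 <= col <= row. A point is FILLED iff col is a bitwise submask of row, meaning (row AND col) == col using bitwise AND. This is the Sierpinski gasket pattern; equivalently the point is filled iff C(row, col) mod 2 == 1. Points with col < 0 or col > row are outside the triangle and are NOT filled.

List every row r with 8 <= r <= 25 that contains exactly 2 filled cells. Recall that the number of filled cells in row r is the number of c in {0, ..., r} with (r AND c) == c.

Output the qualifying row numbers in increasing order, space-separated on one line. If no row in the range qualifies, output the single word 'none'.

Answer: 8 16

Derivation:
Row r has 2^popcount(r) filled cells, so we need popcount(r) = log2(2) = 1.
Scan r = 8..25 and keep those with exactly 1 one-bits:
r=8=1000 popcount=1 -> KEEP
r=9=1001 popcount=2 -> skip
r=10=1010 popcount=2 -> skip
r=11=1011 popcount=3 -> skip
r=12=1100 popcount=2 -> skip
r=13=1101 popcount=3 -> skip
r=14=1110 popcount=3 -> skip
r=15=1111 popcount=4 -> skip
r=16=10000 popcount=1 -> KEEP
r=17=10001 popcount=2 -> skip
r=18=10010 popcount=2 -> skip
r=19=10011 popcount=3 -> skip
r=20=10100 popcount=2 -> skip
r=21=10101 popcount=3 -> skip
r=22=10110 popcount=3 -> skip
r=23=10111 popcount=4 -> skip
r=24=11000 popcount=2 -> skip
r=25=11001 popcount=3 -> skip
Kept rows: 8 16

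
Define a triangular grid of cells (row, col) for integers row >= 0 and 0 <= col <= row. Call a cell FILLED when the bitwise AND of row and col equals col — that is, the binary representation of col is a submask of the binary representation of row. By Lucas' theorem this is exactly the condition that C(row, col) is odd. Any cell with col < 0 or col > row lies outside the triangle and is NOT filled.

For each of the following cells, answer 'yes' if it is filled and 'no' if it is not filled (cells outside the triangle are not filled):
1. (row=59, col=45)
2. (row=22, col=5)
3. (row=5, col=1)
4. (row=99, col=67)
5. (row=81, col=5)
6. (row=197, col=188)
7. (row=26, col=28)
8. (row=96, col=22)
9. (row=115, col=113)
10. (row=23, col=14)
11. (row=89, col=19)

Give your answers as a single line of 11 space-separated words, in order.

Answer: no no yes yes no no no no yes no no

Derivation:
(59,45): row=0b111011, col=0b101101, row AND col = 0b101001 = 41; 41 != 45 -> empty
(22,5): row=0b10110, col=0b101, row AND col = 0b100 = 4; 4 != 5 -> empty
(5,1): row=0b101, col=0b1, row AND col = 0b1 = 1; 1 == 1 -> filled
(99,67): row=0b1100011, col=0b1000011, row AND col = 0b1000011 = 67; 67 == 67 -> filled
(81,5): row=0b1010001, col=0b101, row AND col = 0b1 = 1; 1 != 5 -> empty
(197,188): row=0b11000101, col=0b10111100, row AND col = 0b10000100 = 132; 132 != 188 -> empty
(26,28): col outside [0, 26] -> not filled
(96,22): row=0b1100000, col=0b10110, row AND col = 0b0 = 0; 0 != 22 -> empty
(115,113): row=0b1110011, col=0b1110001, row AND col = 0b1110001 = 113; 113 == 113 -> filled
(23,14): row=0b10111, col=0b1110, row AND col = 0b110 = 6; 6 != 14 -> empty
(89,19): row=0b1011001, col=0b10011, row AND col = 0b10001 = 17; 17 != 19 -> empty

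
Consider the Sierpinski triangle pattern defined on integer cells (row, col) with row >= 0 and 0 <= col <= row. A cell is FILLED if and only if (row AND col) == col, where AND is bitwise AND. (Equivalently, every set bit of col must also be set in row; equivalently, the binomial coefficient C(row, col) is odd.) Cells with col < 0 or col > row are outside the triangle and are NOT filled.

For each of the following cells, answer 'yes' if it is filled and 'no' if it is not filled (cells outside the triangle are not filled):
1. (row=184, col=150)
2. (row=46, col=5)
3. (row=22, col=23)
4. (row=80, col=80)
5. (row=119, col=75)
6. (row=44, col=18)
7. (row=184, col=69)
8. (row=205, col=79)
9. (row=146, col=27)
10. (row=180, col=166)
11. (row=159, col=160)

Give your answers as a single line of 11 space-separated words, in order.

(184,150): row=0b10111000, col=0b10010110, row AND col = 0b10010000 = 144; 144 != 150 -> empty
(46,5): row=0b101110, col=0b101, row AND col = 0b100 = 4; 4 != 5 -> empty
(22,23): col outside [0, 22] -> not filled
(80,80): row=0b1010000, col=0b1010000, row AND col = 0b1010000 = 80; 80 == 80 -> filled
(119,75): row=0b1110111, col=0b1001011, row AND col = 0b1000011 = 67; 67 != 75 -> empty
(44,18): row=0b101100, col=0b10010, row AND col = 0b0 = 0; 0 != 18 -> empty
(184,69): row=0b10111000, col=0b1000101, row AND col = 0b0 = 0; 0 != 69 -> empty
(205,79): row=0b11001101, col=0b1001111, row AND col = 0b1001101 = 77; 77 != 79 -> empty
(146,27): row=0b10010010, col=0b11011, row AND col = 0b10010 = 18; 18 != 27 -> empty
(180,166): row=0b10110100, col=0b10100110, row AND col = 0b10100100 = 164; 164 != 166 -> empty
(159,160): col outside [0, 159] -> not filled

Answer: no no no yes no no no no no no no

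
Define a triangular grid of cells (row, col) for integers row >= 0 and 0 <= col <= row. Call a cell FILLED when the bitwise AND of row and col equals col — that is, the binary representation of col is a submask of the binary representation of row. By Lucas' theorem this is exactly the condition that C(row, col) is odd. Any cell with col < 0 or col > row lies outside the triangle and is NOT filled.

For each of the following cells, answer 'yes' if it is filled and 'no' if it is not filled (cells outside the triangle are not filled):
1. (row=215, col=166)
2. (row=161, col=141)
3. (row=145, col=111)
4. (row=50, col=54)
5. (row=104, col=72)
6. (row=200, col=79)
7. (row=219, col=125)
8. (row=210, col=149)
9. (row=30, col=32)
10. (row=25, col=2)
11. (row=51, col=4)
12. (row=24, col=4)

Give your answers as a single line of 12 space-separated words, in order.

Answer: no no no no yes no no no no no no no

Derivation:
(215,166): row=0b11010111, col=0b10100110, row AND col = 0b10000110 = 134; 134 != 166 -> empty
(161,141): row=0b10100001, col=0b10001101, row AND col = 0b10000001 = 129; 129 != 141 -> empty
(145,111): row=0b10010001, col=0b1101111, row AND col = 0b1 = 1; 1 != 111 -> empty
(50,54): col outside [0, 50] -> not filled
(104,72): row=0b1101000, col=0b1001000, row AND col = 0b1001000 = 72; 72 == 72 -> filled
(200,79): row=0b11001000, col=0b1001111, row AND col = 0b1001000 = 72; 72 != 79 -> empty
(219,125): row=0b11011011, col=0b1111101, row AND col = 0b1011001 = 89; 89 != 125 -> empty
(210,149): row=0b11010010, col=0b10010101, row AND col = 0b10010000 = 144; 144 != 149 -> empty
(30,32): col outside [0, 30] -> not filled
(25,2): row=0b11001, col=0b10, row AND col = 0b0 = 0; 0 != 2 -> empty
(51,4): row=0b110011, col=0b100, row AND col = 0b0 = 0; 0 != 4 -> empty
(24,4): row=0b11000, col=0b100, row AND col = 0b0 = 0; 0 != 4 -> empty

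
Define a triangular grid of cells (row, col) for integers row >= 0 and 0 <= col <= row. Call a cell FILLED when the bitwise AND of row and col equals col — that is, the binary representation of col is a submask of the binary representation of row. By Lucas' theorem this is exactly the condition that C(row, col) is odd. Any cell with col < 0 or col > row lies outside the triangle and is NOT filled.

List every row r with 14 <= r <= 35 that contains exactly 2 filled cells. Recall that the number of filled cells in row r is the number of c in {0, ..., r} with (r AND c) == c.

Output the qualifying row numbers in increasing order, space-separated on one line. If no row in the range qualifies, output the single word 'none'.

Answer: 16 32

Derivation:
Row r has 2^popcount(r) filled cells, so we need popcount(r) = log2(2) = 1.
Scan r = 14..35 and keep those with exactly 1 one-bits:
r=14=1110 popcount=3 -> skip
r=15=1111 popcount=4 -> skip
r=16=10000 popcount=1 -> KEEP
r=17=10001 popcount=2 -> skip
r=18=10010 popcount=2 -> skip
r=19=10011 popcount=3 -> skip
r=20=10100 popcount=2 -> skip
r=21=10101 popcount=3 -> skip
r=22=10110 popcount=3 -> skip
r=23=10111 popcount=4 -> skip
r=24=11000 popcount=2 -> skip
r=25=11001 popcount=3 -> skip
r=26=11010 popcount=3 -> skip
r=27=11011 popcount=4 -> skip
r=28=11100 popcount=3 -> skip
r=29=11101 popcount=4 -> skip
r=30=11110 popcount=4 -> skip
r=31=11111 popcount=5 -> skip
r=32=100000 popcount=1 -> KEEP
r=33=100001 popcount=2 -> skip
r=34=100010 popcount=2 -> skip
r=35=100011 popcount=3 -> skip
Kept rows: 16 32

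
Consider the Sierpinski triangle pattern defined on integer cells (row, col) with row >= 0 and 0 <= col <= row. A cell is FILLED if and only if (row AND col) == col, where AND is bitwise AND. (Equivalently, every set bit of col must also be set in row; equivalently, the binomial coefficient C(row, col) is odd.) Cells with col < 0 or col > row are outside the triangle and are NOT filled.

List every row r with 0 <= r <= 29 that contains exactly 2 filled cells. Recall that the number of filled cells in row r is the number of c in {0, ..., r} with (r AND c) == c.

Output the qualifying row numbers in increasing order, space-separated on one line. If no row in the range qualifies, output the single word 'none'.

Answer: 1 2 4 8 16

Derivation:
Row r has 2^popcount(r) filled cells, so we need popcount(r) = log2(2) = 1.
Scan r = 0..29 and keep those with exactly 1 one-bits:
r=0=0 popcount=0 -> skip
r=1=1 popcount=1 -> KEEP
r=2=10 popcount=1 -> KEEP
r=3=11 popcount=2 -> skip
r=4=100 popcount=1 -> KEEP
r=5=101 popcount=2 -> skip
r=6=110 popcount=2 -> skip
r=7=111 popcount=3 -> skip
r=8=1000 popcount=1 -> KEEP
r=9=1001 popcount=2 -> skip
r=10=1010 popcount=2 -> skip
r=11=1011 popcount=3 -> skip
r=12=1100 popcount=2 -> skip
r=13=1101 popcount=3 -> skip
r=14=1110 popcount=3 -> skip
r=15=1111 popcount=4 -> skip
r=16=10000 popcount=1 -> KEEP
r=17=10001 popcount=2 -> skip
r=18=10010 popcount=2 -> skip
r=19=10011 popcount=3 -> skip
r=20=10100 popcount=2 -> skip
r=21=10101 popcount=3 -> skip
r=22=10110 popcount=3 -> skip
r=23=10111 popcount=4 -> skip
r=24=11000 popcount=2 -> skip
r=25=11001 popcount=3 -> skip
r=26=11010 popcount=3 -> skip
r=27=11011 popcount=4 -> skip
r=28=11100 popcount=3 -> skip
r=29=11101 popcount=4 -> skip
Kept rows: 1 2 4 8 16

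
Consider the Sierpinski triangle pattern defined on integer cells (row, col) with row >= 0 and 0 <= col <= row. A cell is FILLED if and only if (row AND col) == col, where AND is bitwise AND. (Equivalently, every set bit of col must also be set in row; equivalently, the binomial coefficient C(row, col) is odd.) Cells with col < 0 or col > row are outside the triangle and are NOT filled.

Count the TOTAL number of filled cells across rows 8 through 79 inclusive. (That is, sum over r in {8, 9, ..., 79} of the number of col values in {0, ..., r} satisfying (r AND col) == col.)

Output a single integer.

r8=1000 pc1: +2 =2
r9=1001 pc2: +4 =6
r10=1010 pc2: +4 =10
r11=1011 pc3: +8 =18
r12=1100 pc2: +4 =22
r13=1101 pc3: +8 =30
r14=1110 pc3: +8 =38
r15=1111 pc4: +16 =54
r16=10000 pc1: +2 =56
r17=10001 pc2: +4 =60
r18=10010 pc2: +4 =64
r19=10011 pc3: +8 =72
r20=10100 pc2: +4 =76
r21=10101 pc3: +8 =84
r22=10110 pc3: +8 =92
r23=10111 pc4: +16 =108
r24=11000 pc2: +4 =112
r25=11001 pc3: +8 =120
r26=11010 pc3: +8 =128
r27=11011 pc4: +16 =144
r28=11100 pc3: +8 =152
r29=11101 pc4: +16 =168
r30=11110 pc4: +16 =184
r31=11111 pc5: +32 =216
r32=100000 pc1: +2 =218
r33=100001 pc2: +4 =222
r34=100010 pc2: +4 =226
r35=100011 pc3: +8 =234
r36=100100 pc2: +4 =238
r37=100101 pc3: +8 =246
r38=100110 pc3: +8 =254
r39=100111 pc4: +16 =270
r40=101000 pc2: +4 =274
r41=101001 pc3: +8 =282
r42=101010 pc3: +8 =290
r43=101011 pc4: +16 =306
r44=101100 pc3: +8 =314
r45=101101 pc4: +16 =330
r46=101110 pc4: +16 =346
r47=101111 pc5: +32 =378
r48=110000 pc2: +4 =382
r49=110001 pc3: +8 =390
r50=110010 pc3: +8 =398
r51=110011 pc4: +16 =414
r52=110100 pc3: +8 =422
r53=110101 pc4: +16 =438
r54=110110 pc4: +16 =454
r55=110111 pc5: +32 =486
r56=111000 pc3: +8 =494
r57=111001 pc4: +16 =510
r58=111010 pc4: +16 =526
r59=111011 pc5: +32 =558
r60=111100 pc4: +16 =574
r61=111101 pc5: +32 =606
r62=111110 pc5: +32 =638
r63=111111 pc6: +64 =702
r64=1000000 pc1: +2 =704
r65=1000001 pc2: +4 =708
r66=1000010 pc2: +4 =712
r67=1000011 pc3: +8 =720
r68=1000100 pc2: +4 =724
r69=1000101 pc3: +8 =732
r70=1000110 pc3: +8 =740
r71=1000111 pc4: +16 =756
r72=1001000 pc2: +4 =760
r73=1001001 pc3: +8 =768
r74=1001010 pc3: +8 =776
r75=1001011 pc4: +16 =792
r76=1001100 pc3: +8 =800
r77=1001101 pc4: +16 =816
r78=1001110 pc4: +16 =832
r79=1001111 pc5: +32 =864

Answer: 864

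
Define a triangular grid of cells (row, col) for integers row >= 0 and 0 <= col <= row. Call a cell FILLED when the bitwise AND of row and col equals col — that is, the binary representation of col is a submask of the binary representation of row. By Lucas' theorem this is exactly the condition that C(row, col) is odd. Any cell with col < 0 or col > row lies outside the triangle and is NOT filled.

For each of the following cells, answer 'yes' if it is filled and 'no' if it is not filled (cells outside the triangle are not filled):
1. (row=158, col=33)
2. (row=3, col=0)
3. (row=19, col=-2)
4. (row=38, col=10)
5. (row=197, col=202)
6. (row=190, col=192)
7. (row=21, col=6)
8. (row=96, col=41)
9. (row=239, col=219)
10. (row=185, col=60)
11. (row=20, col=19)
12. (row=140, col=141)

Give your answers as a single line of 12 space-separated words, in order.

(158,33): row=0b10011110, col=0b100001, row AND col = 0b0 = 0; 0 != 33 -> empty
(3,0): row=0b11, col=0b0, row AND col = 0b0 = 0; 0 == 0 -> filled
(19,-2): col outside [0, 19] -> not filled
(38,10): row=0b100110, col=0b1010, row AND col = 0b10 = 2; 2 != 10 -> empty
(197,202): col outside [0, 197] -> not filled
(190,192): col outside [0, 190] -> not filled
(21,6): row=0b10101, col=0b110, row AND col = 0b100 = 4; 4 != 6 -> empty
(96,41): row=0b1100000, col=0b101001, row AND col = 0b100000 = 32; 32 != 41 -> empty
(239,219): row=0b11101111, col=0b11011011, row AND col = 0b11001011 = 203; 203 != 219 -> empty
(185,60): row=0b10111001, col=0b111100, row AND col = 0b111000 = 56; 56 != 60 -> empty
(20,19): row=0b10100, col=0b10011, row AND col = 0b10000 = 16; 16 != 19 -> empty
(140,141): col outside [0, 140] -> not filled

Answer: no yes no no no no no no no no no no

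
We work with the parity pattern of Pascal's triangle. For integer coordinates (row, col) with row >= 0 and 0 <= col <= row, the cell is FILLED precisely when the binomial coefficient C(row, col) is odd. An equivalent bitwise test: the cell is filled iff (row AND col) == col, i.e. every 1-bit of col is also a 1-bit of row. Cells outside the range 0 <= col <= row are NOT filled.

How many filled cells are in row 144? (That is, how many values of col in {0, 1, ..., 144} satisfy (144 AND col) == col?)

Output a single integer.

144 in binary = 10010000
popcount(144) = number of 1-bits in 10010000 = 2
A col c satisfies (144 AND c) == c iff every set bit of c is also set in 144; each of the 2 set bits of 144 can independently be on or off in c.
count = 2^2 = 4

Answer: 4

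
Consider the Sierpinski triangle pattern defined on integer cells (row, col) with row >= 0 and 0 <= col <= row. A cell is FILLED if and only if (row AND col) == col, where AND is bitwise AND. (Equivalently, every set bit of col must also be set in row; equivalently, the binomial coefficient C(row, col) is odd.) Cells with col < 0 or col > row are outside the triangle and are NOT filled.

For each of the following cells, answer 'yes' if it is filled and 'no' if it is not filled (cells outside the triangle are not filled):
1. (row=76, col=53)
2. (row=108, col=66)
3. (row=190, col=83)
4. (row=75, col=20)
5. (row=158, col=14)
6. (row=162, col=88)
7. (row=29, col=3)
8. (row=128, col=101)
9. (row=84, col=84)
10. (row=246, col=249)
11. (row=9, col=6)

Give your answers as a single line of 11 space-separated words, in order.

Answer: no no no no yes no no no yes no no

Derivation:
(76,53): row=0b1001100, col=0b110101, row AND col = 0b100 = 4; 4 != 53 -> empty
(108,66): row=0b1101100, col=0b1000010, row AND col = 0b1000000 = 64; 64 != 66 -> empty
(190,83): row=0b10111110, col=0b1010011, row AND col = 0b10010 = 18; 18 != 83 -> empty
(75,20): row=0b1001011, col=0b10100, row AND col = 0b0 = 0; 0 != 20 -> empty
(158,14): row=0b10011110, col=0b1110, row AND col = 0b1110 = 14; 14 == 14 -> filled
(162,88): row=0b10100010, col=0b1011000, row AND col = 0b0 = 0; 0 != 88 -> empty
(29,3): row=0b11101, col=0b11, row AND col = 0b1 = 1; 1 != 3 -> empty
(128,101): row=0b10000000, col=0b1100101, row AND col = 0b0 = 0; 0 != 101 -> empty
(84,84): row=0b1010100, col=0b1010100, row AND col = 0b1010100 = 84; 84 == 84 -> filled
(246,249): col outside [0, 246] -> not filled
(9,6): row=0b1001, col=0b110, row AND col = 0b0 = 0; 0 != 6 -> empty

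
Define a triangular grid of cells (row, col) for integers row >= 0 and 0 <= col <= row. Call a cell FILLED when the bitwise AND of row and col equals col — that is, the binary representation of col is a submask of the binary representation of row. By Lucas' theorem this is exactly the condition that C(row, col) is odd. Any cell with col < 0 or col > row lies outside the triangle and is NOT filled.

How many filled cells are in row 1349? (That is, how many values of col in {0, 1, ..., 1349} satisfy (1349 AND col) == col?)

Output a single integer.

1349 in binary = 10101000101
popcount(1349) = number of 1-bits in 10101000101 = 5
A col c satisfies (1349 AND c) == c iff every set bit of c is also set in 1349; each of the 5 set bits of 1349 can independently be on or off in c.
count = 2^5 = 32

Answer: 32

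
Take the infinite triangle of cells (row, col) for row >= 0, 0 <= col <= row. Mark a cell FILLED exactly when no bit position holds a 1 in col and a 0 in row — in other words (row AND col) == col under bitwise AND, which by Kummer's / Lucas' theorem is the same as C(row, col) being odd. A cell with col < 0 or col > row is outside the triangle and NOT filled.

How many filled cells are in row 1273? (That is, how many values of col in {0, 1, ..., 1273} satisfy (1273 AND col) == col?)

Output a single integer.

Answer: 128

Derivation:
1273 in binary = 10011111001
popcount(1273) = number of 1-bits in 10011111001 = 7
A col c satisfies (1273 AND c) == c iff every set bit of c is also set in 1273; each of the 7 set bits of 1273 can independently be on or off in c.
count = 2^7 = 128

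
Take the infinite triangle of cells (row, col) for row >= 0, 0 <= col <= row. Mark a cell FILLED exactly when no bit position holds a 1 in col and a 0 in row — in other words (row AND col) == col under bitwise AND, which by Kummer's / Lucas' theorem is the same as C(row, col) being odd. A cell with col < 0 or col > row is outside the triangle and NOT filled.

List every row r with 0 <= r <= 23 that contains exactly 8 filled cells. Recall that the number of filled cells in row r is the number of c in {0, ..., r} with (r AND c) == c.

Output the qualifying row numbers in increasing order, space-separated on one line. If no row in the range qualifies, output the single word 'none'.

Answer: 7 11 13 14 19 21 22

Derivation:
Row r has 2^popcount(r) filled cells, so we need popcount(r) = log2(8) = 3.
Scan r = 0..23 and keep those with exactly 3 one-bits:
r=0=0 popcount=0 -> skip
r=1=1 popcount=1 -> skip
r=2=10 popcount=1 -> skip
r=3=11 popcount=2 -> skip
r=4=100 popcount=1 -> skip
r=5=101 popcount=2 -> skip
r=6=110 popcount=2 -> skip
r=7=111 popcount=3 -> KEEP
r=8=1000 popcount=1 -> skip
r=9=1001 popcount=2 -> skip
r=10=1010 popcount=2 -> skip
r=11=1011 popcount=3 -> KEEP
r=12=1100 popcount=2 -> skip
r=13=1101 popcount=3 -> KEEP
r=14=1110 popcount=3 -> KEEP
r=15=1111 popcount=4 -> skip
r=16=10000 popcount=1 -> skip
r=17=10001 popcount=2 -> skip
r=18=10010 popcount=2 -> skip
r=19=10011 popcount=3 -> KEEP
r=20=10100 popcount=2 -> skip
r=21=10101 popcount=3 -> KEEP
r=22=10110 popcount=3 -> KEEP
r=23=10111 popcount=4 -> skip
Kept rows: 7 11 13 14 19 21 22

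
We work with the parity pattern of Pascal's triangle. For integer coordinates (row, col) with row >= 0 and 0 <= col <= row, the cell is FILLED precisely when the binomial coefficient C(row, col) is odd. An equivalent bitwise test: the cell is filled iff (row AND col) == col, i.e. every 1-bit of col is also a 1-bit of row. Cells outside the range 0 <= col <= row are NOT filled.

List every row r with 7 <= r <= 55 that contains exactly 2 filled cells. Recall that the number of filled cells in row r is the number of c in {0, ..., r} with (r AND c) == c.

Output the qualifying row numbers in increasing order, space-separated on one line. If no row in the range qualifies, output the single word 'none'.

Row r has 2^popcount(r) filled cells, so we need popcount(r) = log2(2) = 1.
Scan r = 7..55 and keep those with exactly 1 one-bits:
r=7=111 popcount=3 -> skip
r=8=1000 popcount=1 -> KEEP
r=9=1001 popcount=2 -> skip
r=10=1010 popcount=2 -> skip
r=11=1011 popcount=3 -> skip
r=12=1100 popcount=2 -> skip
r=13=1101 popcount=3 -> skip
r=14=1110 popcount=3 -> skip
r=15=1111 popcount=4 -> skip
r=16=10000 popcount=1 -> KEEP
r=17=10001 popcount=2 -> skip
r=18=10010 popcount=2 -> skip
r=19=10011 popcount=3 -> skip
r=20=10100 popcount=2 -> skip
r=21=10101 popcount=3 -> skip
r=22=10110 popcount=3 -> skip
r=23=10111 popcount=4 -> skip
r=24=11000 popcount=2 -> skip
r=25=11001 popcount=3 -> skip
r=26=11010 popcount=3 -> skip
r=27=11011 popcount=4 -> skip
r=28=11100 popcount=3 -> skip
r=29=11101 popcount=4 -> skip
r=30=11110 popcount=4 -> skip
r=31=11111 popcount=5 -> skip
r=32=100000 popcount=1 -> KEEP
r=33=100001 popcount=2 -> skip
r=34=100010 popcount=2 -> skip
r=35=100011 popcount=3 -> skip
r=36=100100 popcount=2 -> skip
r=37=100101 popcount=3 -> skip
r=38=100110 popcount=3 -> skip
r=39=100111 popcount=4 -> skip
r=40=101000 popcount=2 -> skip
r=41=101001 popcount=3 -> skip
r=42=101010 popcount=3 -> skip
r=43=101011 popcount=4 -> skip
r=44=101100 popcount=3 -> skip
r=45=101101 popcount=4 -> skip
r=46=101110 popcount=4 -> skip
r=47=101111 popcount=5 -> skip
r=48=110000 popcount=2 -> skip
r=49=110001 popcount=3 -> skip
r=50=110010 popcount=3 -> skip
r=51=110011 popcount=4 -> skip
r=52=110100 popcount=3 -> skip
r=53=110101 popcount=4 -> skip
r=54=110110 popcount=4 -> skip
r=55=110111 popcount=5 -> skip
Kept rows: 8 16 32

Answer: 8 16 32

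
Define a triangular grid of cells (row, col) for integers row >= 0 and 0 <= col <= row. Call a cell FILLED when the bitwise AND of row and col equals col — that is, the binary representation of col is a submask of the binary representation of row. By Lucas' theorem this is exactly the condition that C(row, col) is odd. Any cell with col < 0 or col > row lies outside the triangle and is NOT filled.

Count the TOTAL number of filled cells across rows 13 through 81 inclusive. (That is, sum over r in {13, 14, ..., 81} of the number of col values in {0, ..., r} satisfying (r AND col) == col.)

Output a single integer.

Answer: 854

Derivation:
r13=1101 pc3: +8 =8
r14=1110 pc3: +8 =16
r15=1111 pc4: +16 =32
r16=10000 pc1: +2 =34
r17=10001 pc2: +4 =38
r18=10010 pc2: +4 =42
r19=10011 pc3: +8 =50
r20=10100 pc2: +4 =54
r21=10101 pc3: +8 =62
r22=10110 pc3: +8 =70
r23=10111 pc4: +16 =86
r24=11000 pc2: +4 =90
r25=11001 pc3: +8 =98
r26=11010 pc3: +8 =106
r27=11011 pc4: +16 =122
r28=11100 pc3: +8 =130
r29=11101 pc4: +16 =146
r30=11110 pc4: +16 =162
r31=11111 pc5: +32 =194
r32=100000 pc1: +2 =196
r33=100001 pc2: +4 =200
r34=100010 pc2: +4 =204
r35=100011 pc3: +8 =212
r36=100100 pc2: +4 =216
r37=100101 pc3: +8 =224
r38=100110 pc3: +8 =232
r39=100111 pc4: +16 =248
r40=101000 pc2: +4 =252
r41=101001 pc3: +8 =260
r42=101010 pc3: +8 =268
r43=101011 pc4: +16 =284
r44=101100 pc3: +8 =292
r45=101101 pc4: +16 =308
r46=101110 pc4: +16 =324
r47=101111 pc5: +32 =356
r48=110000 pc2: +4 =360
r49=110001 pc3: +8 =368
r50=110010 pc3: +8 =376
r51=110011 pc4: +16 =392
r52=110100 pc3: +8 =400
r53=110101 pc4: +16 =416
r54=110110 pc4: +16 =432
r55=110111 pc5: +32 =464
r56=111000 pc3: +8 =472
r57=111001 pc4: +16 =488
r58=111010 pc4: +16 =504
r59=111011 pc5: +32 =536
r60=111100 pc4: +16 =552
r61=111101 pc5: +32 =584
r62=111110 pc5: +32 =616
r63=111111 pc6: +64 =680
r64=1000000 pc1: +2 =682
r65=1000001 pc2: +4 =686
r66=1000010 pc2: +4 =690
r67=1000011 pc3: +8 =698
r68=1000100 pc2: +4 =702
r69=1000101 pc3: +8 =710
r70=1000110 pc3: +8 =718
r71=1000111 pc4: +16 =734
r72=1001000 pc2: +4 =738
r73=1001001 pc3: +8 =746
r74=1001010 pc3: +8 =754
r75=1001011 pc4: +16 =770
r76=1001100 pc3: +8 =778
r77=1001101 pc4: +16 =794
r78=1001110 pc4: +16 =810
r79=1001111 pc5: +32 =842
r80=1010000 pc2: +4 =846
r81=1010001 pc3: +8 =854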